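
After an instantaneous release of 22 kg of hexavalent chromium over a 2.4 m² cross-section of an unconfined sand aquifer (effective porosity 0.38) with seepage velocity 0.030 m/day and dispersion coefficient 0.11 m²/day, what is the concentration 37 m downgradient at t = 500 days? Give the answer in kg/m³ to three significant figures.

0.102 kg/m³

For an instantaneous plane source, C(x,t) = M/(n_e·A·√(4πDt)) · exp(−(x−vt)²/(4Dt)), with n_e·A the pore (flow) area.
Plume center vt = 0.030 × 500 = 15 m, so the well at 37 m is 22 m downgradient of the peak.
√(4πDt) = 26.29 m, giving peak height M/(n_e·A·√(4πDt)) = 22/(0.38 × 2.4 × 26.29) = 0.9176 kg/m³.
(x−vt)²/(4Dt) = (22)²/(4 × 0.11 × 500) = 2.200; exp(−2.200) = 0.1108.
C = 0.9176 × 0.1108 = 0.102 kg/m³.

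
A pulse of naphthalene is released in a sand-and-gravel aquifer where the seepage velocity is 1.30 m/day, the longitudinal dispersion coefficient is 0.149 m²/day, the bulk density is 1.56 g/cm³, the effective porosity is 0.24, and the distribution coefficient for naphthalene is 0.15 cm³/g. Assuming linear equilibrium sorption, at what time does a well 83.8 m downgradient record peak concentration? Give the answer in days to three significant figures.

127 days

Retardation factor R = 1 + ρ_b·K_d/n = 1 + 1.56 × 0.15/0.24 = 1.975.
Sorption retards both mechanisms: v_R = v/R = 0.6582 m/day, D_R = D/R = 0.07544 m²/day.
Peak time from v_R²t² + 2D_R t − x² = 0: t = (√(D_R² + v_R²x²) − D_R)/v_R².
√(D_R² + v_R²x²) = √(0.07544² + 0.6582² × 83.8²) = 55.16; v_R² = 0.4332.
t = (55.16 − 0.07544)/0.4332 = 127 days.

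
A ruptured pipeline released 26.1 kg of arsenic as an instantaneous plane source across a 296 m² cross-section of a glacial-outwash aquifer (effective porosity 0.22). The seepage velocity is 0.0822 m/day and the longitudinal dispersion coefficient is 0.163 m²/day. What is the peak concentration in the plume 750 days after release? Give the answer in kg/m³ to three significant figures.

The peak of an instantaneous 1D plume sits at x = vt; there the Gaussian factor is 1 and C_max = M/(n_e·A·√(4πDt)), where n_e·A is the pore area the mass is dissolved in.
√(4πDt) = √(4π × 0.163 × 750) = 39.19 m, so C_max = 26.1/(0.22 × 296 × 39.19) = 0.0102 kg/m³.

0.0102 kg/m³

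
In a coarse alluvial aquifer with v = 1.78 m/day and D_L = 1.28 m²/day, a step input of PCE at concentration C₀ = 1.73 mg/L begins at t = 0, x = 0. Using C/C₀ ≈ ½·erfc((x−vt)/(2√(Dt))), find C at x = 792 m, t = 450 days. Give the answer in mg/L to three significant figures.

1.05 mg/L

For a continuous step input, C/C₀ ≈ ½·erfc((x−vt)/(2√(Dt))).
vt = 1.78 × 450 = 801 m and 2√(Dt) = 2√(1.28 × 450) = 48.00 m.
Argument (x−vt)/(2√(Dt)) = (792 − 801)/48.00 = -0.1875; ½·erfc(-0.1875) = 0.6046.
C = 1.73 × 0.6046 = 1.05 mg/L.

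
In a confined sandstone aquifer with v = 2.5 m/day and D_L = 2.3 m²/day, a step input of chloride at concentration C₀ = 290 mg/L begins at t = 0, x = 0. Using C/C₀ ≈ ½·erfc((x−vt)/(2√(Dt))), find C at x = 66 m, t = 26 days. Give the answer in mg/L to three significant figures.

For a continuous step input, C/C₀ ≈ ½·erfc((x−vt)/(2√(Dt))).
vt = 2.5 × 26 = 65 m and 2√(Dt) = 2√(2.3 × 26) = 15.47 m.
Argument (x−vt)/(2√(Dt)) = (66 − 65)/15.47 = 0.06464; ½·erfc(0.06464) = 0.4636.
C = 290 × 0.4636 = 134 mg/L.

134 mg/L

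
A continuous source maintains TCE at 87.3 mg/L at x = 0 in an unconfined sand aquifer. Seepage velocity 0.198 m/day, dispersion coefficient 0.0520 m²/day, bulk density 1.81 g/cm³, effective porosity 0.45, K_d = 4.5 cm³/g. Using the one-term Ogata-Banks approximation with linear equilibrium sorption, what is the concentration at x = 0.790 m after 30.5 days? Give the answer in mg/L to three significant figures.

Retardation factor R = 1 + ρ_b·K_d/n = 1 + 1.81 × 4.5/0.45 = 19.10.
Sorption retards both mechanisms: v_R = v/R = 0.01037 m/day, D_R = D/R = 0.002723 m²/day.
v_R·t = 0.01037 × 30.5 = 0.316285 m; 2√(D_R t) = 0.5764 m; argument = (0.790 − 0.316285)/0.5764 = 0.8219.
C = C₀ × ½·erfc(0.8219) = 87.3 × 0.1225 = 10.7 mg/L.

10.7 mg/L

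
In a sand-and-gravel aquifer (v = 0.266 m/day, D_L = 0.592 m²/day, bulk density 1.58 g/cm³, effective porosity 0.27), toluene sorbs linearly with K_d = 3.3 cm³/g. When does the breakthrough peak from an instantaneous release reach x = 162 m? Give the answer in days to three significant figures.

12200 days

Retardation factor R = 1 + ρ_b·K_d/n = 1 + 1.58 × 3.3/0.27 = 20.31.
Sorption retards both mechanisms: v_R = v/R = 0.01310 m/day, D_R = D/R = 0.02915 m²/day.
Peak time from v_R²t² + 2D_R t − x² = 0: t = (√(D_R² + v_R²x²) − D_R)/v_R².
√(D_R² + v_R²x²) = √(0.02915² + 0.01310² × 162²) = 2.122; v_R² = 0.0001716.
t = (2.122 − 0.02915)/0.0001716 = 12200 days.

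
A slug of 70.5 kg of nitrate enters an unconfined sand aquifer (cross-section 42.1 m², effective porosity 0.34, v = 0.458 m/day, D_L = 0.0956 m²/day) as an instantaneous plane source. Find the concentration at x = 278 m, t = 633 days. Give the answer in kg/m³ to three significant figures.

For an instantaneous plane source, C(x,t) = M/(n_e·A·√(4πDt)) · exp(−(x−vt)²/(4Dt)), with n_e·A the pore (flow) area.
Plume center vt = 0.458 × 633 = 289.914 m, so the well at 278 m is 11.914 m upgradient of the peak.
√(4πDt) = 27.58 m, giving peak height M/(n_e·A·√(4πDt)) = 70.5/(0.34 × 42.1 × 27.58) = 0.1786 kg/m³.
(x−vt)²/(4Dt) = (-11.914)²/(4 × 0.0956 × 633) = 0.5864; exp(−0.5864) = 0.5563.
C = 0.1786 × 0.5563 = 0.0994 kg/m³.

0.0994 kg/m³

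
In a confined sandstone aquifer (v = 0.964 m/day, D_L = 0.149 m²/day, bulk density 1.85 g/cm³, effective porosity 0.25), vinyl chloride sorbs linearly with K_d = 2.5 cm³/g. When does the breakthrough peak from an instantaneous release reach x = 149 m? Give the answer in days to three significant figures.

Retardation factor R = 1 + ρ_b·K_d/n = 1 + 1.85 × 2.5/0.25 = 19.50.
Sorption retards both mechanisms: v_R = v/R = 0.04944 m/day, D_R = D/R = 0.007641 m²/day.
Peak time from v_R²t² + 2D_R t − x² = 0: t = (√(D_R² + v_R²x²) − D_R)/v_R².
√(D_R² + v_R²x²) = √(0.007641² + 0.04944² × 149²) = 7.367; v_R² = 0.002444.
t = (7.367 − 0.007641)/0.002444 = 3010 days.

3010 days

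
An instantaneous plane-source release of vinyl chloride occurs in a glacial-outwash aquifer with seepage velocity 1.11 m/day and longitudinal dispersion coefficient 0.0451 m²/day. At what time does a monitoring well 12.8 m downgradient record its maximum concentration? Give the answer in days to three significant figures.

For the 1D instantaneous-source solution, setting ∂C/∂t = 0 at fixed x gives v²t² + 2Dt − x² = 0, so t = (√(D² + v²x²) − D)/v².
√(D² + v²x²) = √(0.0451² + 1.11² × 12.8²) = 14.21; v² = 1.2321.
t = (14.21 − 0.0451)/1.2321 = 11.5 days (vs. the pure-advection estimate x/v = 11.5 d).

11.5 days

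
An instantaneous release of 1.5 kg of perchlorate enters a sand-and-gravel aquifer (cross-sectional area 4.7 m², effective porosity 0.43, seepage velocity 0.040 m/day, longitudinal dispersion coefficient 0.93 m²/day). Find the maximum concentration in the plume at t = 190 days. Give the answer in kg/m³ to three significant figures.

The peak of an instantaneous 1D plume sits at x = vt; there the Gaussian factor is 1 and C_max = M/(n_e·A·√(4πDt)), where n_e·A is the pore area the mass is dissolved in.
√(4πDt) = √(4π × 0.93 × 190) = 47.12 m, so C_max = 1.5/(0.43 × 4.7 × 47.12) = 0.0158 kg/m³.

0.0158 kg/m³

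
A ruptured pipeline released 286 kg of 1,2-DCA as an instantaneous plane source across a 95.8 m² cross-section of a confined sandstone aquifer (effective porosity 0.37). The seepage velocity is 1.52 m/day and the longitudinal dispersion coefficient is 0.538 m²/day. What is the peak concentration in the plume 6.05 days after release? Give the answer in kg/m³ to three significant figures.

The peak of an instantaneous 1D plume sits at x = vt; there the Gaussian factor is 1 and C_max = M/(n_e·A·√(4πDt)), where n_e·A is the pore area the mass is dissolved in.
√(4πDt) = √(4π × 0.538 × 6.05) = 6.395 m, so C_max = 286/(0.37 × 95.8 × 6.395) = 1.26 kg/m³.

1.26 kg/m³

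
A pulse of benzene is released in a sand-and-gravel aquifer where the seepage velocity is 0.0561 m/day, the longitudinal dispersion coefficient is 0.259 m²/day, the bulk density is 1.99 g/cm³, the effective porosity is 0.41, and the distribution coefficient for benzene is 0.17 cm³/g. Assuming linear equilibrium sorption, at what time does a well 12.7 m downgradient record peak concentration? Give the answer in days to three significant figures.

Retardation factor R = 1 + ρ_b·K_d/n = 1 + 1.99 × 0.17/0.41 = 1.825.
Sorption retards both mechanisms: v_R = v/R = 0.03074 m/day, D_R = D/R = 0.1419 m²/day.
Peak time from v_R²t² + 2D_R t − x² = 0: t = (√(D_R² + v_R²x²) − D_R)/v_R².
√(D_R² + v_R²x²) = √(0.1419² + 0.03074² × 12.7²) = 0.4154; v_R² = 0.0009449.
t = (0.4154 − 0.1419)/0.0009449 = 289 days.

289 days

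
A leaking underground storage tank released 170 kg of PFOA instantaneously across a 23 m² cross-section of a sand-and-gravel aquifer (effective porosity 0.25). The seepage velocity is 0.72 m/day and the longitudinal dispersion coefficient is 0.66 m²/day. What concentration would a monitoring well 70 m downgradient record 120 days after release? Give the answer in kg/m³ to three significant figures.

For an instantaneous plane source, C(x,t) = M/(n_e·A·√(4πDt)) · exp(−(x−vt)²/(4Dt)), with n_e·A the pore (flow) area.
Plume center vt = 0.72 × 120 = 86.4 m, so the well at 70 m is 16.4 m upgradient of the peak.
√(4πDt) = 31.55 m, giving peak height M/(n_e·A·√(4πDt)) = 170/(0.25 × 23 × 31.55) = 0.9371 kg/m³.
(x−vt)²/(4Dt) = (-16.4)²/(4 × 0.66 × 120) = 0.8490; exp(−0.8490) = 0.4278.
C = 0.9371 × 0.4278 = 0.401 kg/m³.

0.401 kg/m³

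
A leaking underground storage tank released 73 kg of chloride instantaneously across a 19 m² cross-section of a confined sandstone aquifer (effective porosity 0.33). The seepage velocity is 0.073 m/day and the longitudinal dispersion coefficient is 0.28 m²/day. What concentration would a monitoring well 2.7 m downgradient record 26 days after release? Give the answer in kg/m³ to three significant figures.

1.19 kg/m³

For an instantaneous plane source, C(x,t) = M/(n_e·A·√(4πDt)) · exp(−(x−vt)²/(4Dt)), with n_e·A the pore (flow) area.
Plume center vt = 0.073 × 26 = 1.898 m, so the well at 2.7 m is 0.802 m downgradient of the peak.
√(4πDt) = 9.565 m, giving peak height M/(n_e·A·√(4πDt)) = 73/(0.33 × 19 × 9.565) = 1.217 kg/m³.
(x−vt)²/(4Dt) = (0.802)²/(4 × 0.28 × 26) = 0.02209; exp(−0.02209) = 0.9782.
C = 1.217 × 0.9782 = 1.19 kg/m³.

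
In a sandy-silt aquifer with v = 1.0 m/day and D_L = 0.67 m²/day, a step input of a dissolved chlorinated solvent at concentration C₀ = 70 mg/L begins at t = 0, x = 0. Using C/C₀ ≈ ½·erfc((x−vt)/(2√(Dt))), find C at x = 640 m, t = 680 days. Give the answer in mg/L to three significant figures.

For a continuous step input, C/C₀ ≈ ½·erfc((x−vt)/(2√(Dt))).
vt = 1.0 × 680 = 680 m and 2√(Dt) = 2√(0.67 × 680) = 42.69 m.
Argument (x−vt)/(2√(Dt)) = (640 − 680)/42.69 = -0.9370; ½·erfc(-0.9370) = 0.9074.
C = 70 × 0.9074 = 63.5 mg/L.

63.5 mg/L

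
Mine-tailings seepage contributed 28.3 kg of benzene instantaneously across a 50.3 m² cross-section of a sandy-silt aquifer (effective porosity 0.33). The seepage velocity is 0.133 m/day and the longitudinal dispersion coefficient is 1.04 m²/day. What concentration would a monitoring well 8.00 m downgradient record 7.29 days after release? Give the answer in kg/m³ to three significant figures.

For an instantaneous plane source, C(x,t) = M/(n_e·A·√(4πDt)) · exp(−(x−vt)²/(4Dt)), with n_e·A the pore (flow) area.
Plume center vt = 0.133 × 7.29 = 0.96957 m, so the well at 8.00 m is 7.03043 m downgradient of the peak.
√(4πDt) = 9.761 m, giving peak height M/(n_e·A·√(4πDt)) = 28.3/(0.33 × 50.3 × 9.761) = 0.1747 kg/m³.
(x−vt)²/(4Dt) = (7.03043)²/(4 × 1.04 × 7.29) = 1.630; exp(−1.630) = 0.1959.
C = 0.1747 × 0.1959 = 0.0342 kg/m³.

0.0342 kg/m³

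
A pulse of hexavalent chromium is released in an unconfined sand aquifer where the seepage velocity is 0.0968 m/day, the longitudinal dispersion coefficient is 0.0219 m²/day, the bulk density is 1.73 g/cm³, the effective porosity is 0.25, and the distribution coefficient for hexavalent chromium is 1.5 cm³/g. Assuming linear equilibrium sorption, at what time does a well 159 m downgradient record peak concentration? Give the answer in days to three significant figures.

18700 days

Retardation factor R = 1 + ρ_b·K_d/n = 1 + 1.73 × 1.5/0.25 = 11.38.
Sorption retards both mechanisms: v_R = v/R = 0.008506 m/day, D_R = D/R = 0.001924 m²/day.
Peak time from v_R²t² + 2D_R t − x² = 0: t = (√(D_R² + v_R²x²) − D_R)/v_R².
√(D_R² + v_R²x²) = √(0.001924² + 0.008506² × 159²) = 1.352; v_R² = 7.235e-05.
t = (1.352 − 0.001924)/7.235e-05 = 18700 days.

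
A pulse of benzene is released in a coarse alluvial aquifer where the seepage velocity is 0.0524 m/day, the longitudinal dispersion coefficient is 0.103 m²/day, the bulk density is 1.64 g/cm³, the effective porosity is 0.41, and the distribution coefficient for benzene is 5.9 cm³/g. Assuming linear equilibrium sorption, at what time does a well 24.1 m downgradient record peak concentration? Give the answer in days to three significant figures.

10400 days

Retardation factor R = 1 + ρ_b·K_d/n = 1 + 1.64 × 5.9/0.41 = 24.60.
Sorption retards both mechanisms: v_R = v/R = 0.002130 m/day, D_R = D/R = 0.004187 m²/day.
Peak time from v_R²t² + 2D_R t − x² = 0: t = (√(D_R² + v_R²x²) − D_R)/v_R².
√(D_R² + v_R²x²) = √(0.004187² + 0.002130² × 24.1²) = 0.05150; v_R² = 4.537e-06.
t = (0.05150 − 0.004187)/4.537e-06 = 10400 days.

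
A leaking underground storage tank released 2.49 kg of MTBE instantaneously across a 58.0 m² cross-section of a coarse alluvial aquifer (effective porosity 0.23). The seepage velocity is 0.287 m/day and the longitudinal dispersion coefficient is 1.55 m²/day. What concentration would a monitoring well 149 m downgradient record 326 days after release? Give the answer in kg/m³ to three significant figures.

0.000512 kg/m³

For an instantaneous plane source, C(x,t) = M/(n_e·A·√(4πDt)) · exp(−(x−vt)²/(4Dt)), with n_e·A the pore (flow) area.
Plume center vt = 0.287 × 326 = 93.562 m, so the well at 149 m is 55.438 m downgradient of the peak.
√(4πDt) = 79.69 m, giving peak height M/(n_e·A·√(4πDt)) = 2.49/(0.23 × 58.0 × 79.69) = 0.002342 kg/m³.
(x−vt)²/(4Dt) = (55.438)²/(4 × 1.55 × 326) = 1.521; exp(−1.521) = 0.2185.
C = 0.002342 × 0.2185 = 0.000512 kg/m³.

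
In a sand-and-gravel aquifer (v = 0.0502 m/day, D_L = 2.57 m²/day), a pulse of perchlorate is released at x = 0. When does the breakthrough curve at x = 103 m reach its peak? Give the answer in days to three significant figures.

For the 1D instantaneous-source solution, setting ∂C/∂t = 0 at fixed x gives v²t² + 2Dt − x² = 0, so t = (√(D² + v²x²) − D)/v².
√(D² + v²x²) = √(2.57² + 0.0502² × 103²) = 5.774; v² = 0.00252004.
t = (5.774 − 2.57)/0.00252004 = 1270 days (vs. the pure-advection estimate x/v = 2050 d).

1270 days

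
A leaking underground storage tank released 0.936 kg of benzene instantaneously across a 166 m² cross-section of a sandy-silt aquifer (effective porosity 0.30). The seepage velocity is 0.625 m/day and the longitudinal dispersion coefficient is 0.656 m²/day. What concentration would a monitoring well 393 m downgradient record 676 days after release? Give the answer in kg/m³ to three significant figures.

0.000154 kg/m³

For an instantaneous plane source, C(x,t) = M/(n_e·A·√(4πDt)) · exp(−(x−vt)²/(4Dt)), with n_e·A the pore (flow) area.
Plume center vt = 0.625 × 676 = 422.5 m, so the well at 393 m is 29.5 m upgradient of the peak.
√(4πDt) = 74.65 m, giving peak height M/(n_e·A·√(4πDt)) = 0.936/(0.30 × 166 × 74.65) = 0.0002518 kg/m³.
(x−vt)²/(4Dt) = (-29.5)²/(4 × 0.656 × 676) = 0.4906; exp(−0.4906) = 0.6123.
C = 0.0002518 × 0.6123 = 0.000154 kg/m³.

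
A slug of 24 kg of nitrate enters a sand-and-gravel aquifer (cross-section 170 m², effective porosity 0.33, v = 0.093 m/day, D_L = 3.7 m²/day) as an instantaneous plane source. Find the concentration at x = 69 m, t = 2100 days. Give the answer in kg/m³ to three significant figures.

0.000819 kg/m³

For an instantaneous plane source, C(x,t) = M/(n_e·A·√(4πDt)) · exp(−(x−vt)²/(4Dt)), with n_e·A the pore (flow) area.
Plume center vt = 0.093 × 2100 = 195.3 m, so the well at 69 m is 126.3 m upgradient of the peak.
√(4πDt) = 312.5 m, giving peak height M/(n_e·A·√(4πDt)) = 24/(0.33 × 170 × 312.5) = 0.001369 kg/m³.
(x−vt)²/(4Dt) = (-126.3)²/(4 × 3.7 × 2100) = 0.5132; exp(−0.5132) = 0.5986.
C = 0.001369 × 0.5986 = 0.000819 kg/m³.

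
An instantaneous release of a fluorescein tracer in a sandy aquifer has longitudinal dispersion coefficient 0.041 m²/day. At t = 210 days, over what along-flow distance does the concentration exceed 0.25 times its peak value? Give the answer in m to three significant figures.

The plume is Gaussian with σ = √(2Dt) = √(2 × 0.041 × 210) = 4.150 m.
C/C_peak = exp(−Δx²/(2σ²)) = 0.25 ⇒ Δx = σ·√(−2 ln 0.25) = 4.150 × 1.665 = 6.910 m.
Width = 2Δx = 13.8 m.

13.8 m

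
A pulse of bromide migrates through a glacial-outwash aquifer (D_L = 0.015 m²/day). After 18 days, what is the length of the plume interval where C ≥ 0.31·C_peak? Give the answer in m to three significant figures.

2.25 m

The plume is Gaussian with σ = √(2Dt) = √(2 × 0.015 × 18) = 0.7348 m.
C/C_peak = exp(−Δx²/(2σ²)) = 0.31 ⇒ Δx = σ·√(−2 ln 0.31) = 0.7348 × 1.530 = 1.124 m.
Width = 2Δx = 2.25 m.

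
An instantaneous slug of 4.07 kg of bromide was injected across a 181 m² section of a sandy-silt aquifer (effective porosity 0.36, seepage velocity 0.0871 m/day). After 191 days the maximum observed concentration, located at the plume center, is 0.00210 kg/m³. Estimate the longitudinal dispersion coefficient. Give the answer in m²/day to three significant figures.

0.369 m²/day

At the plume center C_max = M/(n_e·A·√(4πDt)), so D = M²/(4πt·(n_e·A·C_max)²).
n_e·A·C_max = 0.36 × 181 × 0.00210 = 0.1368 kg/m.
D = 4.07²/(4π × 191 × 0.1368²) = 0.369 m²/day.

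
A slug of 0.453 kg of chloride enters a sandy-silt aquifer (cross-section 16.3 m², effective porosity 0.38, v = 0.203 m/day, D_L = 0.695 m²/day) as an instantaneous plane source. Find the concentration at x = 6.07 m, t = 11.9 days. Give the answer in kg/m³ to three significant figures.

For an instantaneous plane source, C(x,t) = M/(n_e·A·√(4πDt)) · exp(−(x−vt)²/(4Dt)), with n_e·A the pore (flow) area.
Plume center vt = 0.203 × 11.9 = 2.4157 m, so the well at 6.07 m is 3.6543 m downgradient of the peak.
√(4πDt) = 10.19 m, giving peak height M/(n_e·A·√(4πDt)) = 0.453/(0.38 × 16.3 × 10.19) = 0.007177 kg/m³.
(x−vt)²/(4Dt) = (3.6543)²/(4 × 0.695 × 11.9) = 0.4037; exp(−0.4037) = 0.6678.
C = 0.007177 × 0.6678 = 0.00479 kg/m³.

0.00479 kg/m³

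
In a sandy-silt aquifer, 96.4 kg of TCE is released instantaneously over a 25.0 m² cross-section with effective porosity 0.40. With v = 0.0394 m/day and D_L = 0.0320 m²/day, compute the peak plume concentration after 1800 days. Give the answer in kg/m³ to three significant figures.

The peak of an instantaneous 1D plume sits at x = vt; there the Gaussian factor is 1 and C_max = M/(n_e·A·√(4πDt)), where n_e·A is the pore area the mass is dissolved in.
√(4πDt) = √(4π × 0.0320 × 1800) = 26.90 m, so C_max = 96.4/(0.40 × 25.0 × 26.90) = 0.358 kg/m³.

0.358 kg/m³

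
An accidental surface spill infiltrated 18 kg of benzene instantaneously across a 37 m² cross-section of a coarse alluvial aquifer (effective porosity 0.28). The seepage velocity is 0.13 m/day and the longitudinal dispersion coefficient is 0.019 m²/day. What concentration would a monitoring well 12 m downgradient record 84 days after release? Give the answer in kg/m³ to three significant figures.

0.323 kg/m³

For an instantaneous plane source, C(x,t) = M/(n_e·A·√(4πDt)) · exp(−(x−vt)²/(4Dt)), with n_e·A the pore (flow) area.
Plume center vt = 0.13 × 84 = 10.92 m, so the well at 12 m is 1.08 m downgradient of the peak.
√(4πDt) = 4.478 m, giving peak height M/(n_e·A·√(4πDt)) = 18/(0.28 × 37 × 4.478) = 0.3880 kg/m³.
(x−vt)²/(4Dt) = (1.08)²/(4 × 0.019 × 84) = 0.1827; exp(−0.1827) = 0.8330.
C = 0.3880 × 0.8330 = 0.323 kg/m³.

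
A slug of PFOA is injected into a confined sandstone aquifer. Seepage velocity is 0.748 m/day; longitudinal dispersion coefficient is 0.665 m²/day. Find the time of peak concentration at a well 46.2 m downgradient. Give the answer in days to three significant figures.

For the 1D instantaneous-source solution, setting ∂C/∂t = 0 at fixed x gives v²t² + 2Dt − x² = 0, so t = (√(D² + v²x²) − D)/v².
√(D² + v²x²) = √(0.665² + 0.748² × 46.2²) = 34.56; v² = 0.559504.
t = (34.56 − 0.665)/0.559504 = 60.6 days (vs. the pure-advection estimate x/v = 61.8 d).

60.6 days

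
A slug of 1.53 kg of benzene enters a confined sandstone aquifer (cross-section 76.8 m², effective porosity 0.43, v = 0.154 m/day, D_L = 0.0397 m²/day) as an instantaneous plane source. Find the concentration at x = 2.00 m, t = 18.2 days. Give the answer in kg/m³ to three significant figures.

For an instantaneous plane source, C(x,t) = M/(n_e·A·√(4πDt)) · exp(−(x−vt)²/(4Dt)), with n_e·A the pore (flow) area.
Plume center vt = 0.154 × 18.2 = 2.8028 m, so the well at 2.00 m is 0.8028 m upgradient of the peak.
√(4πDt) = 3.013 m, giving peak height M/(n_e·A·√(4πDt)) = 1.53/(0.43 × 76.8 × 3.013) = 0.01538 kg/m³.
(x−vt)²/(4Dt) = (-0.8028)²/(4 × 0.0397 × 18.2) = 0.2230; exp(−0.2230) = 0.8001.
C = 0.01538 × 0.8001 = 0.0123 kg/m³.

0.0123 kg/m³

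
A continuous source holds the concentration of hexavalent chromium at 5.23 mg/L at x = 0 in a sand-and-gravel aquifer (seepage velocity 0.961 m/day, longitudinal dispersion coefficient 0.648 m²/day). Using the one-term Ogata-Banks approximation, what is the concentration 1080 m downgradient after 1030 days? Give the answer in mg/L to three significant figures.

0.0355 mg/L

For a continuous step input, C/C₀ ≈ ½·erfc((x−vt)/(2√(Dt))).
vt = 0.961 × 1030 = 989.83 m and 2√(Dt) = 2√(0.648 × 1030) = 51.67 m.
Argument (x−vt)/(2√(Dt)) = (1080 − 989.83)/51.67 = 1.745; ½·erfc(1.745) = 0.006797.
C = 5.23 × 0.006797 = 0.0355 mg/L.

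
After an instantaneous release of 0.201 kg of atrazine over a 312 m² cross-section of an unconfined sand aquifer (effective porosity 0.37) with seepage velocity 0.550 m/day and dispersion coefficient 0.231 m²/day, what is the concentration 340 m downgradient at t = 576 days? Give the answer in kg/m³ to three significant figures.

For an instantaneous plane source, C(x,t) = M/(n_e·A·√(4πDt)) · exp(−(x−vt)²/(4Dt)), with n_e·A the pore (flow) area.
Plume center vt = 0.550 × 576 = 316.8 m, so the well at 340 m is 23.2 m downgradient of the peak.
√(4πDt) = 40.89 m, giving peak height M/(n_e·A·√(4πDt)) = 0.201/(0.37 × 312 × 40.89) = 4.258e-05 kg/m³.
(x−vt)²/(4Dt) = (23.2)²/(4 × 0.231 × 576) = 1.011; exp(−1.011) = 0.3639.
C = 4.258e-05 × 0.3639 = 1.55e-05 kg/m³.

1.55e-05 kg/m³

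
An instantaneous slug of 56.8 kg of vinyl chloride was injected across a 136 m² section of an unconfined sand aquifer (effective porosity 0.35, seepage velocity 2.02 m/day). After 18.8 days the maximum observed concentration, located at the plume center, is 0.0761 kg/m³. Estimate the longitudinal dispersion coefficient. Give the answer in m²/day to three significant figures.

At the plume center C_max = M/(n_e·A·√(4πDt)), so D = M²/(4πt·(n_e·A·C_max)²).
n_e·A·C_max = 0.35 × 136 × 0.0761 = 3.622 kg/m.
D = 56.8²/(4π × 18.8 × 3.622²) = 1.04 m²/day.

1.04 m²/day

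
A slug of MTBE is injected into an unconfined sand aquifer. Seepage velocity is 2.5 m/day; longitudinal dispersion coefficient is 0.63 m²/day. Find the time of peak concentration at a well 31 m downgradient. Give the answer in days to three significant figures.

12.3 days

For the 1D instantaneous-source solution, setting ∂C/∂t = 0 at fixed x gives v²t² + 2Dt − x² = 0, so t = (√(D² + v²x²) − D)/v².
√(D² + v²x²) = √(0.63² + 2.5² × 31²) = 77.50; v² = 6.25.
t = (77.50 − 0.63)/6.25 = 12.3 days (vs. the pure-advection estimate x/v = 12.4 d).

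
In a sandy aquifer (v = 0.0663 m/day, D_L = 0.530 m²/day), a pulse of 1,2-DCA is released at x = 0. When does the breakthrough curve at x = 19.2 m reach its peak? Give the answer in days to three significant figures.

193 days

For the 1D instantaneous-source solution, setting ∂C/∂t = 0 at fixed x gives v²t² + 2Dt − x² = 0, so t = (√(D² + v²x²) − D)/v².
√(D² + v²x²) = √(0.530² + 0.0663² × 19.2²) = 1.379; v² = 0.00439569.
t = (1.379 − 0.530)/0.00439569 = 193 days (vs. the pure-advection estimate x/v = 290 d).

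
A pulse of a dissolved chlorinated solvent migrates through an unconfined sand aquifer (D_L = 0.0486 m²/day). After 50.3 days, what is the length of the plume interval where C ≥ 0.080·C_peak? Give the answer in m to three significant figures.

The plume is Gaussian with σ = √(2Dt) = √(2 × 0.0486 × 50.3) = 2.211 m.
C/C_peak = exp(−Δx²/(2σ²)) = 0.080 ⇒ Δx = σ·√(−2 ln 0.080) = 2.211 × 2.248 = 4.970 m.
Width = 2Δx = 9.94 m.

9.94 m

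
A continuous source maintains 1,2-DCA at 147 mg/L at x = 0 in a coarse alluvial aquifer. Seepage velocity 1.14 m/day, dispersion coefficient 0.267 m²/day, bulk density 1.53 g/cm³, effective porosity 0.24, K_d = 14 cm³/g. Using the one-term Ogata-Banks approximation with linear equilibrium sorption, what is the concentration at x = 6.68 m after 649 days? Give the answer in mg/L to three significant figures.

115 mg/L

Retardation factor R = 1 + ρ_b·K_d/n = 1 + 1.53 × 14/0.24 = 90.25.
Sorption retards both mechanisms: v_R = v/R = 0.01263 m/day, D_R = D/R = 0.002958 m²/day.
v_R·t = 0.01263 × 649 = 8.19687 m; 2√(D_R t) = 2.771 m; argument = (6.68 − 8.19687)/2.771 = -0.5474.
C = C₀ × ½·erfc(-0.5474) = 147 × 0.7806 = 115 mg/L.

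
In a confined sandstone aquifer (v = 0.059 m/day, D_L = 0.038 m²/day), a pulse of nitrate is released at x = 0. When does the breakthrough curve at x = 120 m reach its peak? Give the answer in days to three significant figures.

2020 days

For the 1D instantaneous-source solution, setting ∂C/∂t = 0 at fixed x gives v²t² + 2Dt − x² = 0, so t = (√(D² + v²x²) − D)/v².
√(D² + v²x²) = √(0.038² + 0.059² × 120²) = 7.080; v² = 0.003481.
t = (7.080 − 0.038)/0.003481 = 2020 days (vs. the pure-advection estimate x/v = 2030 d).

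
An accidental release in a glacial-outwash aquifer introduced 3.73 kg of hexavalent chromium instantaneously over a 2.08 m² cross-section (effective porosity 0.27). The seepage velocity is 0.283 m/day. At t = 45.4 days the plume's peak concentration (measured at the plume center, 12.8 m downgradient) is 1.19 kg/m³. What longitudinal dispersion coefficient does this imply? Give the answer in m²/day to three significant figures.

0.0546 m²/day

At the plume center C_max = M/(n_e·A·√(4πDt)), so D = M²/(4πt·(n_e·A·C_max)²).
n_e·A·C_max = 0.27 × 2.08 × 1.19 = 0.6683 kg/m.
D = 3.73²/(4π × 45.4 × 0.6683²) = 0.0546 m²/day.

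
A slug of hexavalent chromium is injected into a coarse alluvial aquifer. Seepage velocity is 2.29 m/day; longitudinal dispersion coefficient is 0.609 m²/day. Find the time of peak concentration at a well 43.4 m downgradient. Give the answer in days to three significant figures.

18.8 days

For the 1D instantaneous-source solution, setting ∂C/∂t = 0 at fixed x gives v²t² + 2Dt − x² = 0, so t = (√(D² + v²x²) − D)/v².
√(D² + v²x²) = √(0.609² + 2.29² × 43.4²) = 99.39; v² = 5.2441.
t = (99.39 − 0.609)/5.2441 = 18.8 days (vs. the pure-advection estimate x/v = 19.0 d).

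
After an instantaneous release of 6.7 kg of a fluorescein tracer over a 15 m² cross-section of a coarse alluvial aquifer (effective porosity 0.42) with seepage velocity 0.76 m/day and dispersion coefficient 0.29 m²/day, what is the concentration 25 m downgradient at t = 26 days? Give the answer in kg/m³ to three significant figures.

0.0440 kg/m³

For an instantaneous plane source, C(x,t) = M/(n_e·A·√(4πDt)) · exp(−(x−vt)²/(4Dt)), with n_e·A the pore (flow) area.
Plume center vt = 0.76 × 26 = 19.76 m, so the well at 25 m is 5.24 m downgradient of the peak.
√(4πDt) = 9.734 m, giving peak height M/(n_e·A·√(4πDt)) = 6.7/(0.42 × 15 × 9.734) = 0.1093 kg/m³.
(x−vt)²/(4Dt) = (5.24)²/(4 × 0.29 × 26) = 0.9104; exp(−0.9104) = 0.4024.
C = 0.1093 × 0.4024 = 0.0440 kg/m³.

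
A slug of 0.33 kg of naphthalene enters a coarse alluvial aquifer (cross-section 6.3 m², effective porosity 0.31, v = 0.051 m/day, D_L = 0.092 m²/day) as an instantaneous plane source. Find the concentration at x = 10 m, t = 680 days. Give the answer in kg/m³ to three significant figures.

For an instantaneous plane source, C(x,t) = M/(n_e·A·√(4πDt)) · exp(−(x−vt)²/(4Dt)), with n_e·A the pore (flow) area.
Plume center vt = 0.051 × 680 = 34.68 m, so the well at 10 m is 24.68 m upgradient of the peak.
√(4πDt) = 28.04 m, giving peak height M/(n_e·A·√(4πDt)) = 0.33/(0.31 × 6.3 × 28.04) = 0.006026 kg/m³.
(x−vt)²/(4Dt) = (-24.68)²/(4 × 0.092 × 680) = 2.434; exp(−2.434) = 0.08769.
C = 0.006026 × 0.08769 = 0.000528 kg/m³.

0.000528 kg/m³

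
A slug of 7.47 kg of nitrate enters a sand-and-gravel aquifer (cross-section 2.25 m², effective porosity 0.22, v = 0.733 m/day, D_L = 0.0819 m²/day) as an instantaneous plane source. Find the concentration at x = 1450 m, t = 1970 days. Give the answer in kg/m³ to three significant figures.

0.317 kg/m³

For an instantaneous plane source, C(x,t) = M/(n_e·A·√(4πDt)) · exp(−(x−vt)²/(4Dt)), with n_e·A the pore (flow) area.
Plume center vt = 0.733 × 1970 = 1444.01 m, so the well at 1450 m is 5.99 m downgradient of the peak.
√(4πDt) = 45.03 m, giving peak height M/(n_e·A·√(4πDt)) = 7.47/(0.22 × 2.25 × 45.03) = 0.3351 kg/m³.
(x−vt)²/(4Dt) = (5.99)²/(4 × 0.0819 × 1970) = 0.05560; exp(−0.05560) = 0.9459.
C = 0.3351 × 0.9459 = 0.317 kg/m³.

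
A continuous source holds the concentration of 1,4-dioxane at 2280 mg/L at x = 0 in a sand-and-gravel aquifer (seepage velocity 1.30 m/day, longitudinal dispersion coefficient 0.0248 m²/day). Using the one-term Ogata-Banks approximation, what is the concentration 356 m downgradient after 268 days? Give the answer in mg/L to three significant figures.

For a continuous step input, C/C₀ ≈ ½·erfc((x−vt)/(2√(Dt))).
vt = 1.30 × 268 = 348.4 m and 2√(Dt) = 2√(0.0248 × 268) = 5.156 m.
Argument (x−vt)/(2√(Dt)) = (356 − 348.4)/5.156 = 1.474; ½·erfc(1.474) = 0.01856.
C = 2280 × 0.01856 = 42.3 mg/L.

42.3 mg/L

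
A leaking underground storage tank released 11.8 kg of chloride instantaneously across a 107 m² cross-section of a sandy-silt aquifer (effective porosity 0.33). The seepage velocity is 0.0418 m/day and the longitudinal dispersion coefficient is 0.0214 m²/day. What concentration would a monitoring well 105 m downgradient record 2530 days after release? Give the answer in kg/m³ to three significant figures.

0.0128 kg/m³

For an instantaneous plane source, C(x,t) = M/(n_e·A·√(4πDt)) · exp(−(x−vt)²/(4Dt)), with n_e·A the pore (flow) area.
Plume center vt = 0.0418 × 2530 = 105.754 m, so the well at 105 m is 0.754 m upgradient of the peak.
√(4πDt) = 26.08 m, giving peak height M/(n_e·A·√(4πDt)) = 11.8/(0.33 × 107 × 26.08) = 0.01281 kg/m³.
(x−vt)²/(4Dt) = (-0.754)²/(4 × 0.0214 × 2530) = 0.002625; exp(−0.002625) = 0.9974.
C = 0.01281 × 0.9974 = 0.0128 kg/m³.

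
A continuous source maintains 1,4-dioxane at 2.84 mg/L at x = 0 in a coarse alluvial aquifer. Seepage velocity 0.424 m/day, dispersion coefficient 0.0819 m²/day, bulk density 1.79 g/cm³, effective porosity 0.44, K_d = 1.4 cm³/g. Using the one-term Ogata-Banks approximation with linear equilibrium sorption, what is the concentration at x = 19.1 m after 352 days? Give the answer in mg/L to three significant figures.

Retardation factor R = 1 + ρ_b·K_d/n = 1 + 1.79 × 1.4/0.44 = 6.695.
Sorption retards both mechanisms: v_R = v/R = 0.06333 m/day, D_R = D/R = 0.01223 m²/day.
v_R·t = 0.06333 × 352 = 22.29216 m; 2√(D_R t) = 4.150 m; argument = (19.1 − 22.29216)/4.150 = -0.7692.
C = C₀ × ½·erfc(-0.7692) = 2.84 × 0.8617 = 2.45 mg/L.

2.45 mg/L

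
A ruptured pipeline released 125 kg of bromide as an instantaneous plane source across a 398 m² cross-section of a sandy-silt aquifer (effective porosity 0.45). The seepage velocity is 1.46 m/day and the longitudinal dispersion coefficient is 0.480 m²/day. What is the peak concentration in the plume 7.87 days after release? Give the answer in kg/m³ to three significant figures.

The peak of an instantaneous 1D plume sits at x = vt; there the Gaussian factor is 1 and C_max = M/(n_e·A·√(4πDt)), where n_e·A is the pore area the mass is dissolved in.
√(4πDt) = √(4π × 0.480 × 7.87) = 6.890 m, so C_max = 125/(0.45 × 398 × 6.890) = 0.101 kg/m³.

0.101 kg/m³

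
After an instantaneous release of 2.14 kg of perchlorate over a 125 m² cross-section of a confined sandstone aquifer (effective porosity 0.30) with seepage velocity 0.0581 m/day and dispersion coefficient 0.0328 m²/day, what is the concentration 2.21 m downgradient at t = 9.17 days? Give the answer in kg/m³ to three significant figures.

0.00283 kg/m³

For an instantaneous plane source, C(x,t) = M/(n_e·A·√(4πDt)) · exp(−(x−vt)²/(4Dt)), with n_e·A the pore (flow) area.
Plume center vt = 0.0581 × 9.17 = 0.532777 m, so the well at 2.21 m is 1.677223 m downgradient of the peak.
√(4πDt) = 1.944 m, giving peak height M/(n_e·A·√(4πDt)) = 2.14/(0.30 × 125 × 1.944) = 0.02936 kg/m³.
(x−vt)²/(4Dt) = (1.677223)²/(4 × 0.0328 × 9.17) = 2.338; exp(−2.338) = 0.09652.
C = 0.02936 × 0.09652 = 0.00283 kg/m³.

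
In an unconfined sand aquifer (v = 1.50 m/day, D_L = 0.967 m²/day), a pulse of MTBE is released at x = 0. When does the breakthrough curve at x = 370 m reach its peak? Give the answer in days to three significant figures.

For the 1D instantaneous-source solution, setting ∂C/∂t = 0 at fixed x gives v²t² + 2Dt − x² = 0, so t = (√(D² + v²x²) − D)/v².
√(D² + v²x²) = √(0.967² + 1.50² × 370²) = 555.0; v² = 2.25.
t = (555.0 − 0.967)/2.25 = 246 days (vs. the pure-advection estimate x/v = 247 d).

246 days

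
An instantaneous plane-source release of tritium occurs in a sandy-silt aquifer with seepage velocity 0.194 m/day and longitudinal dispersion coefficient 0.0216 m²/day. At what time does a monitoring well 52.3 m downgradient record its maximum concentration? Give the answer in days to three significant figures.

For the 1D instantaneous-source solution, setting ∂C/∂t = 0 at fixed x gives v²t² + 2Dt − x² = 0, so t = (√(D² + v²x²) − D)/v².
√(D² + v²x²) = √(0.0216² + 0.194² × 52.3²) = 10.15; v² = 0.037636.
t = (10.15 − 0.0216)/0.037636 = 269 days (vs. the pure-advection estimate x/v = 270 d).

269 days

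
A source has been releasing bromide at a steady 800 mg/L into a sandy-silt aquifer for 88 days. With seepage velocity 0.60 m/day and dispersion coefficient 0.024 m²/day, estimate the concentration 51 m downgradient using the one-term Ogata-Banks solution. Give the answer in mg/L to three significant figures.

For a continuous step input, C/C₀ ≈ ½·erfc((x−vt)/(2√(Dt))).
vt = 0.60 × 88 = 52.8 m and 2√(Dt) = 2√(0.024 × 88) = 2.907 m.
Argument (x−vt)/(2√(Dt)) = (51 − 52.8)/2.907 = -0.6192; ½·erfc(-0.6192) = 0.8094.
C = 800 × 0.8094 = 648 mg/L.

648 mg/L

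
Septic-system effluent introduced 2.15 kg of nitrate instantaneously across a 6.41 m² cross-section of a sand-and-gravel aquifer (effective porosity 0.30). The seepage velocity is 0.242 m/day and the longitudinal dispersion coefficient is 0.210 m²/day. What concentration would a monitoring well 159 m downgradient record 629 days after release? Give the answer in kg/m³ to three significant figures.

For an instantaneous plane source, C(x,t) = M/(n_e·A·√(4πDt)) · exp(−(x−vt)²/(4Dt)), with n_e·A the pore (flow) area.
Plume center vt = 0.242 × 629 = 152.218 m, so the well at 159 m is 6.782 m downgradient of the peak.
√(4πDt) = 40.74 m, giving peak height M/(n_e·A·√(4πDt)) = 2.15/(0.30 × 6.41 × 40.74) = 0.02744 kg/m³.
(x−vt)²/(4Dt) = (6.782)²/(4 × 0.210 × 629) = 0.08705; exp(−0.08705) = 0.9166.
C = 0.02744 × 0.9166 = 0.0252 kg/m³.

0.0252 kg/m³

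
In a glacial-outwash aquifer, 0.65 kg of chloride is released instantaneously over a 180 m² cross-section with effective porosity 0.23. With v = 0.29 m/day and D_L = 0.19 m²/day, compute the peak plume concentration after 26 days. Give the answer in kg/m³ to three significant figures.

The peak of an instantaneous 1D plume sits at x = vt; there the Gaussian factor is 1 and C_max = M/(n_e·A·√(4πDt)), where n_e·A is the pore area the mass is dissolved in.
√(4πDt) = √(4π × 0.19 × 26) = 7.879 m, so C_max = 0.65/(0.23 × 180 × 7.879) = 0.00199 kg/m³.

0.00199 kg/m³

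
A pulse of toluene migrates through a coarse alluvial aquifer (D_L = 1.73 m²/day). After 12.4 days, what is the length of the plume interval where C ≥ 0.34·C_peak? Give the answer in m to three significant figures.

19.2 m

The plume is Gaussian with σ = √(2Dt) = √(2 × 1.73 × 12.4) = 6.550 m.
C/C_peak = exp(−Δx²/(2σ²)) = 0.34 ⇒ Δx = σ·√(−2 ln 0.34) = 6.550 × 1.469 = 9.622 m.
Width = 2Δx = 19.2 m.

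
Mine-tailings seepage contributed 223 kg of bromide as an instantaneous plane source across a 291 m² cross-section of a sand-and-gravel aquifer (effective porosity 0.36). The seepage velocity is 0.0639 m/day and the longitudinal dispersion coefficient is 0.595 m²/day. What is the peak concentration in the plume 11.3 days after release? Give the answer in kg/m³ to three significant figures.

0.232 kg/m³

The peak of an instantaneous 1D plume sits at x = vt; there the Gaussian factor is 1 and C_max = M/(n_e·A·√(4πDt)), where n_e·A is the pore area the mass is dissolved in.
√(4πDt) = √(4π × 0.595 × 11.3) = 9.192 m, so C_max = 223/(0.36 × 291 × 9.192) = 0.232 kg/m³.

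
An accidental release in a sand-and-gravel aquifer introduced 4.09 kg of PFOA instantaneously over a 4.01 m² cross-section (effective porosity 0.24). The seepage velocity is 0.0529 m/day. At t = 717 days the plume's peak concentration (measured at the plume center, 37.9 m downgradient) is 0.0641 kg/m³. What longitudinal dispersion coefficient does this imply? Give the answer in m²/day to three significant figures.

At the plume center C_max = M/(n_e·A·√(4πDt)), so D = M²/(4πt·(n_e·A·C_max)²).
n_e·A·C_max = 0.24 × 4.01 × 0.0641 = 0.06169 kg/m.
D = 4.09²/(4π × 717 × 0.06169²) = 0.488 m²/day.

0.488 m²/day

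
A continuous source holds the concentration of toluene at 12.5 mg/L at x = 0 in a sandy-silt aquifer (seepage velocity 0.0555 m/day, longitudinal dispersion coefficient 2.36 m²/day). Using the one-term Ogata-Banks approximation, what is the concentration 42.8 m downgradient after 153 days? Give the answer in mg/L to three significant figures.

For a continuous step input, C/C₀ ≈ ½·erfc((x−vt)/(2√(Dt))).
vt = 0.0555 × 153 = 8.4915 m and 2√(Dt) = 2√(2.36 × 153) = 38.00 m.
Argument (x−vt)/(2√(Dt)) = (42.8 − 8.4915)/38.00 = 0.9029; ½·erfc(0.9029) = 0.1008.
C = 12.5 × 0.1008 = 1.26 mg/L.

1.26 mg/L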